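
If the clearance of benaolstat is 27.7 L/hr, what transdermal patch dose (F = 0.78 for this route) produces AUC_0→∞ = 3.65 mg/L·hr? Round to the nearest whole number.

Dose = 130 mg

Dose = CL × AUC_0→∞ / F
     = 27.7 × 3.65 / 0.78 = 129.622 mg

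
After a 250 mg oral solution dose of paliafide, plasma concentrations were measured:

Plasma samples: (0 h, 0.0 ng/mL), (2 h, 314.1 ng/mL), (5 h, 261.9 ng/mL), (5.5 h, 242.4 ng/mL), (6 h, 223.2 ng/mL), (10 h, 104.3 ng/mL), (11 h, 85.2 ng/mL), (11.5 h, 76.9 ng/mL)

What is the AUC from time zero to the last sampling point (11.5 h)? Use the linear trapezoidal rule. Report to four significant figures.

Trapezoidal AUC_0→11.5:
  [0→2]: (0.0+314.1)/2 × 2 = 314.1
  [2→5]: (314.1+261.9)/2 × 3 = 864.0
  [5→5.5]: (261.9+242.4)/2 × 0.5 = 126.075
  [5.5→6]: (242.4+223.2)/2 × 0.5 = 116.4
  [6→10]: (223.2+104.3)/2 × 4 = 655.0
  [10→11]: (104.3+85.2)/2 × 1 = 94.75
  [11→11.5]: (85.2+76.9)/2 × 0.5 = 40.525
  Sum = 2210.85 ng/mL·h

AUC = 2211 ng/mL·h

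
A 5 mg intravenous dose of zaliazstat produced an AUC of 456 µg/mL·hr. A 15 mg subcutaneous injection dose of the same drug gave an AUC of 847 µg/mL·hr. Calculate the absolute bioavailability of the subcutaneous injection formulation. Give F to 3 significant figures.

F = (AUC_ev / D_ev) / (AUC_iv / D_iv)
  = (847/15) / (456/5)
  = 56.4667 / 91.2 = 0.6192

F = 0.619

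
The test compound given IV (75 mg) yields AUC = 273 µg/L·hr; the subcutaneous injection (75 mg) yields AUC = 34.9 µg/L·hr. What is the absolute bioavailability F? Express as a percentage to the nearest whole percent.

F = 13%

F = (AUC_ev / D_ev) / (AUC_iv / D_iv)
  = (34.9/75) / (273/75)
  = 0.465333 / 3.64 = 0.1278
  = 12.78%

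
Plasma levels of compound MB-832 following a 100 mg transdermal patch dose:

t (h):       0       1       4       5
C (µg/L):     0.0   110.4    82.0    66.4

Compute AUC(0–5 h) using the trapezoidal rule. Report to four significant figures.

AUC = 418.0 µg/L·h

Trapezoidal AUC_0→5:
  [0→1]: (0.0+110.4)/2 × 1 = 55.2
  [1→4]: (110.4+82.0)/2 × 3 = 288.6
  [4→5]: (82.0+66.4)/2 × 1 = 74.2
  Sum = 418.0 µg/L·h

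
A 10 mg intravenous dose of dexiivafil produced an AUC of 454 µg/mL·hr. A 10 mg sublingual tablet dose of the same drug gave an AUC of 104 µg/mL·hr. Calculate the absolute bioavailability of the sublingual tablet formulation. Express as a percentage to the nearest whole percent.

F = 23%

F = (AUC_ev / D_ev) / (AUC_iv / D_iv)
  = (104/10) / (454/10)
  = 10.4 / 45.4 = 0.2291
  = 22.91%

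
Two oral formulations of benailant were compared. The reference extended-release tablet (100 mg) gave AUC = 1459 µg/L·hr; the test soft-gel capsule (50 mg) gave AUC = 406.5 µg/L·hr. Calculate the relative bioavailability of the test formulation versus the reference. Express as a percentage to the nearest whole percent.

F_rel = 56%

F_rel = (AUC_test/D_test) / (AUC_ref/D_ref)
      = (406.5/50) / (1459/100)
      = 8.13 / 14.59 = 0.5572 = 55.72%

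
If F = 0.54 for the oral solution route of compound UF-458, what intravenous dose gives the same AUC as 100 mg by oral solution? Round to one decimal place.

Systemic exposure from an extravascular dose = F × D_ev, so the equivalent IV dose is F × D_ev.
D_iv = F × D_ev = 0.54 × 100 = 54 mg

D_iv = 54.0 mg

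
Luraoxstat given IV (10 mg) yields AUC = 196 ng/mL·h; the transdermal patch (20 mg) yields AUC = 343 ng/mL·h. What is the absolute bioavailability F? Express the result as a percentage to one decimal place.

F = (AUC_ev / D_ev) / (AUC_iv / D_iv)
  = (343/20) / (196/10)
  = 17.15 / 19.6 = 0.8750
  = 87.50%

F = 87.5%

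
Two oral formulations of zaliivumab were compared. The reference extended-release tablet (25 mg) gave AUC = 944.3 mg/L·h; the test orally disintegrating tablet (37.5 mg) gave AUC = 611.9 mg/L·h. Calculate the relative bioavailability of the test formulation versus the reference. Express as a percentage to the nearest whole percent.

F_rel = 43%

F_rel = (AUC_test/D_test) / (AUC_ref/D_ref)
      = (611.9/37.5) / (944.3/25)
      = 16.3173 / 37.772 = 0.4320 = 43.20%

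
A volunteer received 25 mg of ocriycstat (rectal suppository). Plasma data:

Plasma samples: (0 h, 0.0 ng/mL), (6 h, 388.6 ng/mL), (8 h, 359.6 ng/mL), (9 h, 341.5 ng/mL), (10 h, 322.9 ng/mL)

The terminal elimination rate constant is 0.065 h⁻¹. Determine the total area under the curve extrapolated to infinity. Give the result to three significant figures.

AUC = 7560 ng/mL·h

Trapezoidal AUC_0→10:
  [0→6]: (0.0+388.6)/2 × 6 = 1165.8
  [6→8]: (388.6+359.6)/2 × 2 = 748.2
  [8→9]: (359.6+341.5)/2 × 1 = 350.55
  [9→10]: (341.5+322.9)/2 × 1 = 332.2
  Sum = 2596.75 ng/mL·h
Extrapolated tail: C_last / k_e = 322.9 / 0.065 = 4967.692
AUC_0→∞ = 2596.75 + 4967.692 = 7564.442 ng/mL·h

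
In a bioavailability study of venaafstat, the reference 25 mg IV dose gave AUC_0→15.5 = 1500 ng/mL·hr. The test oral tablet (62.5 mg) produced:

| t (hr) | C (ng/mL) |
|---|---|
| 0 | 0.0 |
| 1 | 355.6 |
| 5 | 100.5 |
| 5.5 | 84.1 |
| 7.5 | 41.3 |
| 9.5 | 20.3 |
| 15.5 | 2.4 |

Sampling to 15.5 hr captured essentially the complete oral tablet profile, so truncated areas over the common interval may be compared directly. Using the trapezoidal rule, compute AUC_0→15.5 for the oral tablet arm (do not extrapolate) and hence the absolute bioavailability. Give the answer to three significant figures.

F = 0.371

Trapezoidal AUC_0→15.5 (oral tablet):
  [0→1]: (0.0+355.6)/2 × 1 = 177.8
  [1→5]: (355.6+100.5)/2 × 4 = 912.2
  [5→5.5]: (100.5+84.1)/2 × 0.5 = 46.15
  [5.5→7.5]: (84.1+41.3)/2 × 2 = 125.4
  [7.5→9.5]: (41.3+20.3)/2 × 2 = 61.6
  [9.5→15.5]: (20.3+2.4)/2 × 6 = 68.1
  Sum = 1391.25 ng/mL·hr
F = (AUC_ev/D_ev)/(AUC_iv/D_iv) = (1391.25/62.5)/(1500/25) = 22.26/60 = 0.3710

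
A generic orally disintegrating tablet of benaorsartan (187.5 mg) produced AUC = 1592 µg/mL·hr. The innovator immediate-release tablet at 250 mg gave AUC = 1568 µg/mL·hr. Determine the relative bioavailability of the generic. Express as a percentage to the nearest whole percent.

F_rel = (AUC_test/D_test) / (AUC_ref/D_ref)
      = (1592/187.5) / (1568/250)
      = 8.49067 / 6.272 = 1.3537 = 135.37%

F_rel = 135%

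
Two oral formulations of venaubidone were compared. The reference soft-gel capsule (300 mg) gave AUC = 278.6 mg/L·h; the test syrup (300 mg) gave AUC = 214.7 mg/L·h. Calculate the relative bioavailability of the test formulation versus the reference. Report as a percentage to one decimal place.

F_rel = (AUC_test/D_test) / (AUC_ref/D_ref)
      = (214.7/300) / (278.6/300)
      = 0.715667 / 0.928667 = 0.7706 = 77.06%

F_rel = 77.1%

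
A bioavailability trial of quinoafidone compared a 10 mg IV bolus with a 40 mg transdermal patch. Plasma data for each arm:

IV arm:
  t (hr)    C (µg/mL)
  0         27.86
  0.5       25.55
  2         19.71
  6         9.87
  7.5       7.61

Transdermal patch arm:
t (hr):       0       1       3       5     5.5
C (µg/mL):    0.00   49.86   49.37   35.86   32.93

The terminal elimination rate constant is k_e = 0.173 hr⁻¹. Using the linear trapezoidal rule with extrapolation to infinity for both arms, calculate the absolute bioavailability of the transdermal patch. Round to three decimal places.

Trapezoidal AUC_0→7.5 (IV):
  [0→0.5]: (27.86+25.55)/2 × 0.5 = 13.3525
  [0.5→2]: (25.55+19.71)/2 × 1.5 = 33.945
  [2→6]: (19.71+9.87)/2 × 4 = 59.16
  [6→7.5]: (9.87+7.61)/2 × 1.5 = 13.11
  Sum = 119.5675 µg/mL·hr
IV tail: 7.61/0.173 = 43.988; AUC_iv,0→∞ = 119.5675 + 43.988 = 163.5555 µg/mL·hr
Trapezoidal AUC_0→5.5 (transdermal patch):
  [0→1]: (0.00+49.86)/2 × 1 = 24.93
  [1→3]: (49.86+49.37)/2 × 2 = 99.23
  [3→5]: (49.37+35.86)/2 × 2 = 85.23
  [5→5.5]: (35.86+32.93)/2 × 0.5 = 17.1975
  Sum = 226.5875 µg/mL·hr
transdermal patch tail: 32.93/0.173 = 190.347; AUC_ev,0→∞ = 226.5875 + 190.347 = 416.9345 µg/mL·hr
F = (AUC_ev/D_ev)/(AUC_iv/D_iv) = (416.9345/40)/(163.5555/10) = 10.4234/16.35555 = 0.6373

F = 0.637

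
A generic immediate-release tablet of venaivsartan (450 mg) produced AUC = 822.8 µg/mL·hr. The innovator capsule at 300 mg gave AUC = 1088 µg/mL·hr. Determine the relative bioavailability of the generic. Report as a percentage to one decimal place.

F_rel = 50.4%

F_rel = (AUC_test/D_test) / (AUC_ref/D_ref)
      = (822.8/450) / (1088/300)
      = 1.82844 / 3.62667 = 0.5042 = 50.42%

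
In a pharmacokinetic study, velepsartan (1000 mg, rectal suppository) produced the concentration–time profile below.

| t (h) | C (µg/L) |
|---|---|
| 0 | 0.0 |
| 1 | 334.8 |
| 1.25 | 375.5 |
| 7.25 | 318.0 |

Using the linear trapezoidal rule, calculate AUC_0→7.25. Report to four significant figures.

AUC = 2337 µg/L·h

Trapezoidal AUC_0→7.25:
  [0→1]: (0.0+334.8)/2 × 1 = 167.4
  [1→1.25]: (334.8+375.5)/2 × 0.25 = 88.7875
  [1.25→7.25]: (375.5+318.0)/2 × 6 = 2080.5
  Sum = 2336.6875 µg/L·h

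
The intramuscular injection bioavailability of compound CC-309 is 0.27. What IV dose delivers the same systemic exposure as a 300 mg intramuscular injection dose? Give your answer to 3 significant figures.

Systemic exposure from an extravascular dose = F × D_ev, so the equivalent IV dose is F × D_ev.
D_iv = F × D_ev = 0.27 × 300 = 81 mg

D_iv = 81.0 mg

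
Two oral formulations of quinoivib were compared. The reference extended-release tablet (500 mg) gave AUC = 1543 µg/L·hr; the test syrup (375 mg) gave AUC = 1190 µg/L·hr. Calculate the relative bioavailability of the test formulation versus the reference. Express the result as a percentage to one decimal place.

F_rel = (AUC_test/D_test) / (AUC_ref/D_ref)
      = (1190/375) / (1543/500)
      = 3.17333 / 3.086 = 1.0283 = 102.83%

F_rel = 102.8%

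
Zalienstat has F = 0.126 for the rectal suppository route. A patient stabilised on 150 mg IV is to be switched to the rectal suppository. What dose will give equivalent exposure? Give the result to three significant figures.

D_rectal = 1190 mg

For equal systemic exposure: F × D_ev = D_iv
D_ev = D_iv / F = 150 / 0.126 = 1190.48 mg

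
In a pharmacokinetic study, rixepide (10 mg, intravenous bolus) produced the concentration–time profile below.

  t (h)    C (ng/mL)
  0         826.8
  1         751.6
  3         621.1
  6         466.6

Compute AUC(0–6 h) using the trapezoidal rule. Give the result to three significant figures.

AUC = 3790 ng/mL·h

Trapezoidal AUC_0→6:
  [0→1]: (826.8+751.6)/2 × 1 = 789.2
  [1→3]: (751.6+621.1)/2 × 2 = 1372.7
  [3→6]: (621.1+466.6)/2 × 3 = 1631.55
  Sum = 3793.45 ng/mL·h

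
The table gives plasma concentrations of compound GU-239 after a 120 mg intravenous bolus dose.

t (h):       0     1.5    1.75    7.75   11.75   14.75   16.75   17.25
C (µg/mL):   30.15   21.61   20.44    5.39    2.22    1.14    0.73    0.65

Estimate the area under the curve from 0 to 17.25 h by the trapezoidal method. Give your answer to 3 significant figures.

AUC = 144 µg/mL·h

Trapezoidal AUC_0→17.25:
  [0→1.5]: (30.15+21.61)/2 × 1.5 = 38.82
  [1.5→1.75]: (21.61+20.44)/2 × 0.25 = 5.25625
  [1.75→7.75]: (20.44+5.39)/2 × 6 = 77.49
  [7.75→11.75]: (5.39+2.22)/2 × 4 = 15.22
  [11.75→14.75]: (2.22+1.14)/2 × 3 = 5.04
  [14.75→16.75]: (1.14+0.73)/2 × 2 = 1.87
  [16.75→17.25]: (0.73+0.65)/2 × 0.5 = 0.345
  Sum = 144.04125 µg/mL·h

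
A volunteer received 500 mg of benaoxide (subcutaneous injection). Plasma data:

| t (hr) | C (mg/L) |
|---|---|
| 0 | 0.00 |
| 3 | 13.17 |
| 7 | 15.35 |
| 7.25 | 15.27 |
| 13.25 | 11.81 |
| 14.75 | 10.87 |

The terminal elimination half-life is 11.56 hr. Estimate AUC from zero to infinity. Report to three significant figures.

Trapezoidal AUC_0→14.75:
  [0→3]: (0.00+13.17)/2 × 3 = 19.755
  [3→7]: (13.17+15.35)/2 × 4 = 57.04
  [7→7.25]: (15.35+15.27)/2 × 0.25 = 3.8275
  [7.25→13.25]: (15.27+11.81)/2 × 6 = 81.24
  [13.25→14.75]: (11.81+10.87)/2 × 1.5 = 17.01
  Sum = 178.8725 mg/L·hr
k_e = ln2 / t½ = 0.693147 / 11.56 = 0.0600 hr^-1
Extrapolated tail: C_last / k_e = 10.87 / 0.06 = 181.167
AUC_0→∞ = 178.8725 + 181.167 = 360.0395 mg/L·hr

AUC = 360 mg/L·hr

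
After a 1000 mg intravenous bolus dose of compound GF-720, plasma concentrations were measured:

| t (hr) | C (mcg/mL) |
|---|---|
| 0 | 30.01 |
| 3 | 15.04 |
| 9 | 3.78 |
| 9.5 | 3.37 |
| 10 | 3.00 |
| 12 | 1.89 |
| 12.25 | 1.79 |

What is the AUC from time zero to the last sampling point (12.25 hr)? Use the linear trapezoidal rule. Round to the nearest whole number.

Trapezoidal AUC_0→12.25:
  [0→3]: (30.01+15.04)/2 × 3 = 67.575
  [3→9]: (15.04+3.78)/2 × 6 = 56.46
  [9→9.5]: (3.78+3.37)/2 × 0.5 = 1.7875
  [9.5→10]: (3.37+3.00)/2 × 0.5 = 1.5925
  [10→12]: (3.00+1.89)/2 × 2 = 4.89
  [12→12.25]: (1.89+1.79)/2 × 0.25 = 0.46
  Sum = 132.765 mcg/mL·hr

AUC = 133 mcg/mL·hr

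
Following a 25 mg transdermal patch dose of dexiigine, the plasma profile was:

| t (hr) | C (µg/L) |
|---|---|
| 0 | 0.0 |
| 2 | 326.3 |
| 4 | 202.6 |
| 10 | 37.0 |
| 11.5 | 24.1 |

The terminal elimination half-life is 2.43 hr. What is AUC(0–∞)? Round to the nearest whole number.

Trapezoidal AUC_0→11.5:
  [0→2]: (0.0+326.3)/2 × 2 = 326.3
  [2→4]: (326.3+202.6)/2 × 2 = 528.9
  [4→10]: (202.6+37.0)/2 × 6 = 718.8
  [10→11.5]: (37.0+24.1)/2 × 1.5 = 45.825
  Sum = 1619.825 µg/L·hr
k_e = ln2 / t½ = 0.693147 / 2.43 = 0.2852 hr^-1
Extrapolated tail: C_last / k_e = 24.1 / 0.2852 = 84.502
AUC_0→∞ = 1619.825 + 84.502 = 1704.327 µg/L·hr

AUC = 1704 µg/L·hr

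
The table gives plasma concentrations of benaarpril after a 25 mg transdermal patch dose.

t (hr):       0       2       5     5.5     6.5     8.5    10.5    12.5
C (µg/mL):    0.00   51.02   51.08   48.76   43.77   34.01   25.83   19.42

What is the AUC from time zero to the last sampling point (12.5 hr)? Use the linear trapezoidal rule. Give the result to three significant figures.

Trapezoidal AUC_0→12.5:
  [0→2]: (0.00+51.02)/2 × 2 = 51.02
  [2→5]: (51.02+51.08)/2 × 3 = 153.15
  [5→5.5]: (51.08+48.76)/2 × 0.5 = 24.96
  [5.5→6.5]: (48.76+43.77)/2 × 1 = 46.265
  [6.5→8.5]: (43.77+34.01)/2 × 2 = 77.78
  [8.5→10.5]: (34.01+25.83)/2 × 2 = 59.84
  [10.5→12.5]: (25.83+19.42)/2 × 2 = 45.25
  Sum = 458.265 µg/mL·hr

AUC = 458 µg/mL·hr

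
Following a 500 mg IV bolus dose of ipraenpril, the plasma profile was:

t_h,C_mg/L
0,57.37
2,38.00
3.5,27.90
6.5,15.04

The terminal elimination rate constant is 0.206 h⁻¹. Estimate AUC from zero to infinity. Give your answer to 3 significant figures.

AUC = 282 mg/L·h

Trapezoidal AUC_0→6.5:
  [0→2]: (57.37+38.00)/2 × 2 = 95.37
  [2→3.5]: (38.00+27.90)/2 × 1.5 = 49.425
  [3.5→6.5]: (27.90+15.04)/2 × 3 = 64.41
  Sum = 209.205 mg/L·h
Extrapolated tail: C_last / k_e = 15.04 / 0.206 = 73.010
AUC_0→∞ = 209.205 + 73.010 = 282.215 mg/L·h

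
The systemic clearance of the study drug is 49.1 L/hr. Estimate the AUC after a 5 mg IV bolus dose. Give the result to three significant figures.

AUC = 0.102 mg/L·hr

AUC_0→∞ = Dose_iv / CL
        = 5 / 49.1 = 0.101833 mg/L·hr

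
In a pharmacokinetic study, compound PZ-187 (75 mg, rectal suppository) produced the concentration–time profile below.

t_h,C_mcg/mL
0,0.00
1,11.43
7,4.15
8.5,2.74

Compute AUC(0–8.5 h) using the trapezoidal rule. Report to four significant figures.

AUC = 57.62 mcg/mL·h

Trapezoidal AUC_0→8.5:
  [0→1]: (0.00+11.43)/2 × 1 = 5.715
  [1→7]: (11.43+4.15)/2 × 6 = 46.74
  [7→8.5]: (4.15+2.74)/2 × 1.5 = 5.1675
  Sum = 57.6225 mcg/mL·h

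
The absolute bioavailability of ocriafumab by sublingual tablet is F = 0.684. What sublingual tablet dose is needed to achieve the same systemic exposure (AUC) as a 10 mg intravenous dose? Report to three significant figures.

D_sublingual = 14.6 mg

For equal systemic exposure: F × D_ev = D_iv
D_ev = D_iv / F = 10 / 0.684 = 14.6199 mg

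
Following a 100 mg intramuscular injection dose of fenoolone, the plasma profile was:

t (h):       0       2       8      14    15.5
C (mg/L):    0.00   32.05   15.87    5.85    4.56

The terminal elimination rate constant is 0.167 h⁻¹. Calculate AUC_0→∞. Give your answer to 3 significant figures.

AUC = 276 mg/L·h

Trapezoidal AUC_0→15.5:
  [0→2]: (0.00+32.05)/2 × 2 = 32.05
  [2→8]: (32.05+15.87)/2 × 6 = 143.76
  [8→14]: (15.87+5.85)/2 × 6 = 65.16
  [14→15.5]: (5.85+4.56)/2 × 1.5 = 7.8075
  Sum = 248.7775 mg/L·h
Extrapolated tail: C_last / k_e = 4.56 / 0.167 = 27.305
AUC_0→∞ = 248.7775 + 27.305 = 276.0825 mg/L·h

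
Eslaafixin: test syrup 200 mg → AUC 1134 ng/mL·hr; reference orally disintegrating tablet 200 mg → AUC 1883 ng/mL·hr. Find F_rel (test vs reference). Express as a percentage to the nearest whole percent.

F_rel = (AUC_test/D_test) / (AUC_ref/D_ref)
      = (1134/200) / (1883/200)
      = 5.67 / 9.415 = 0.6022 = 60.22%

F_rel = 60%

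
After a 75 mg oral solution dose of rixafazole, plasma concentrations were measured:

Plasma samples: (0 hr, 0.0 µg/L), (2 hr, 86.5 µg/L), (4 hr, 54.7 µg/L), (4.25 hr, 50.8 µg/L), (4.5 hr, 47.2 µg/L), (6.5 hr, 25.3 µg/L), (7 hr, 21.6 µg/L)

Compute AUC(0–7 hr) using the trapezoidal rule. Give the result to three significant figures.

AUC = 337 µg/L·hr

Trapezoidal AUC_0→7:
  [0→2]: (0.0+86.5)/2 × 2 = 86.5
  [2→4]: (86.5+54.7)/2 × 2 = 141.2
  [4→4.25]: (54.7+50.8)/2 × 0.25 = 13.1875
  [4.25→4.5]: (50.8+47.2)/2 × 0.25 = 12.25
  [4.5→6.5]: (47.2+25.3)/2 × 2 = 72.5
  [6.5→7]: (25.3+21.6)/2 × 0.5 = 11.725
  Sum = 337.3625 µg/L·hr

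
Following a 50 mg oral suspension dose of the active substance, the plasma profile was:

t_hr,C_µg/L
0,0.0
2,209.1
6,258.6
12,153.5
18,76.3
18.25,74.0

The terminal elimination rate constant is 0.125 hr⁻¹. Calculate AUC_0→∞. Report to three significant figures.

Trapezoidal AUC_0→18.25:
  [0→2]: (0.0+209.1)/2 × 2 = 209.1
  [2→6]: (209.1+258.6)/2 × 4 = 935.4
  [6→12]: (258.6+153.5)/2 × 6 = 1236.3
  [12→18]: (153.5+76.3)/2 × 6 = 689.4
  [18→18.25]: (76.3+74.0)/2 × 0.25 = 18.7875
  Sum = 3088.9875 µg/L·hr
Extrapolated tail: C_last / k_e = 74.0 / 0.125 = 592.000
AUC_0→∞ = 3088.9875 + 592.000 = 3680.9875 µg/L·hr

AUC = 3680 µg/L·hr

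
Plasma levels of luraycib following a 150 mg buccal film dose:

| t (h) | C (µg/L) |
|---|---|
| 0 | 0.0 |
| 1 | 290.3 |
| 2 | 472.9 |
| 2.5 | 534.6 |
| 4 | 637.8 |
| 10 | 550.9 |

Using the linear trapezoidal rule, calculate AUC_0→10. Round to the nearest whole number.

AUC = 5224 µg/L·h

Trapezoidal AUC_0→10:
  [0→1]: (0.0+290.3)/2 × 1 = 145.15
  [1→2]: (290.3+472.9)/2 × 1 = 381.6
  [2→2.5]: (472.9+534.6)/2 × 0.5 = 251.875
  [2.5→4]: (534.6+637.8)/2 × 1.5 = 879.3
  [4→10]: (637.8+550.9)/2 × 6 = 3566.1
  Sum = 5224.025 µg/L·h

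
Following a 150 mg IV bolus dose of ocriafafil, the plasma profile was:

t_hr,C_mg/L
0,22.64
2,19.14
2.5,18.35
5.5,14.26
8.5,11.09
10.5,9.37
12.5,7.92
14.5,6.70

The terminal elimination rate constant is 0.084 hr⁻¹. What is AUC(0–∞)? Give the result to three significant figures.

AUC = 270 mg/L·hr

Trapezoidal AUC_0→14.5:
  [0→2]: (22.64+19.14)/2 × 2 = 41.78
  [2→2.5]: (19.14+18.35)/2 × 0.5 = 9.3725
  [2.5→5.5]: (18.35+14.26)/2 × 3 = 48.915
  [5.5→8.5]: (14.26+11.09)/2 × 3 = 38.025
  [8.5→10.5]: (11.09+9.37)/2 × 2 = 20.46
  [10.5→12.5]: (9.37+7.92)/2 × 2 = 17.29
  [12.5→14.5]: (7.92+6.70)/2 × 2 = 14.62
  Sum = 190.4625 mg/L·hr
Extrapolated tail: C_last / k_e = 6.70 / 0.084 = 79.762
AUC_0→∞ = 190.4625 + 79.762 = 270.2245 mg/L·hr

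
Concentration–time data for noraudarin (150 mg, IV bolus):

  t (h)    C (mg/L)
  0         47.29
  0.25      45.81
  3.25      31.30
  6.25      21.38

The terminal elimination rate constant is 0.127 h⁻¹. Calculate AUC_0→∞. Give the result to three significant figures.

Trapezoidal AUC_0→6.25:
  [0→0.25]: (47.29+45.81)/2 × 0.25 = 11.6375
  [0.25→3.25]: (45.81+31.30)/2 × 3 = 115.665
  [3.25→6.25]: (31.30+21.38)/2 × 3 = 79.02
  Sum = 206.3225 mg/L·h
Extrapolated tail: C_last / k_e = 21.38 / 0.127 = 168.346
AUC_0→∞ = 206.3225 + 168.346 = 374.6685 mg/L·h

AUC = 375 mg/L·h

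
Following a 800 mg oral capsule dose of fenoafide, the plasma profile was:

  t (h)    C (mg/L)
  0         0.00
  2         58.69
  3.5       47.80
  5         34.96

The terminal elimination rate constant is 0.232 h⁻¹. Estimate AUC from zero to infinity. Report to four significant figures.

Trapezoidal AUC_0→5:
  [0→2]: (0.00+58.69)/2 × 2 = 58.69
  [2→3.5]: (58.69+47.80)/2 × 1.5 = 79.8675
  [3.5→5]: (47.80+34.96)/2 × 1.5 = 62.07
  Sum = 200.6275 mg/L·h
Extrapolated tail: C_last / k_e = 34.96 / 0.232 = 150.690
AUC_0→∞ = 200.6275 + 150.690 = 351.3175 mg/L·h

AUC = 351.3 mg/L·h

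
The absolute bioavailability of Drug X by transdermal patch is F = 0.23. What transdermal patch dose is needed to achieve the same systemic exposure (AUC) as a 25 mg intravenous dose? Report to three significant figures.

D_transdermal = 109 mg

For equal systemic exposure: F × D_ev = D_iv
D_ev = D_iv / F = 25 / 0.23 = 108.696 mg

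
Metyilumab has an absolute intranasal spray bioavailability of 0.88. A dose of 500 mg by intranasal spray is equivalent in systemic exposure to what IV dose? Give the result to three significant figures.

Systemic exposure from an extravascular dose = F × D_ev, so the equivalent IV dose is F × D_ev.
D_iv = F × D_ev = 0.88 × 500 = 440 mg

D_iv = 440 mg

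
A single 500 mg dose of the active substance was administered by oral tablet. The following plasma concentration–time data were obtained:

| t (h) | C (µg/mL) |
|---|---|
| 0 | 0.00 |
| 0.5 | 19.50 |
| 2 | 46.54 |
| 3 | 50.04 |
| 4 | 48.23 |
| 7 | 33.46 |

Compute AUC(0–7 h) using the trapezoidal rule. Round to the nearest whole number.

AUC = 274 µg/mL·h

Trapezoidal AUC_0→7:
  [0→0.5]: (0.00+19.50)/2 × 0.5 = 4.875
  [0.5→2]: (19.50+46.54)/2 × 1.5 = 49.53
  [2→3]: (46.54+50.04)/2 × 1 = 48.29
  [3→4]: (50.04+48.23)/2 × 1 = 49.135
  [4→7]: (48.23+33.46)/2 × 3 = 122.535
  Sum = 274.365 µg/mL·h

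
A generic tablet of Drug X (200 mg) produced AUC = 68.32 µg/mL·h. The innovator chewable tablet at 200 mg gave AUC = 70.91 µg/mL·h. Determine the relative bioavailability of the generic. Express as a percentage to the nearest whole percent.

F_rel = (AUC_test/D_test) / (AUC_ref/D_ref)
      = (68.32/200) / (70.91/200)
      = 0.3416 / 0.35455 = 0.9635 = 96.35%

F_rel = 96%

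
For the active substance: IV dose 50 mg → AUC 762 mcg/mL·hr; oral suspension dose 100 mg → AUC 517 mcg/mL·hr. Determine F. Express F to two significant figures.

F = 0.34

F = (AUC_ev / D_ev) / (AUC_iv / D_iv)
  = (517/100) / (762/50)
  = 5.17 / 15.24 = 0.3392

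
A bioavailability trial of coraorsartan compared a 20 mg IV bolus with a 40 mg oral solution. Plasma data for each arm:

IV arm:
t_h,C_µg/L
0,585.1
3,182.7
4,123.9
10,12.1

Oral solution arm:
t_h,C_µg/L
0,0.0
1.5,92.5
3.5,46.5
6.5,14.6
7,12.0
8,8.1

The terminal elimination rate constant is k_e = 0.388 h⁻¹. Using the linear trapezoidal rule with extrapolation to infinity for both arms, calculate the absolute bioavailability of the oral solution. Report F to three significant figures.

F = 0.0968

Trapezoidal AUC_0→10 (IV):
  [0→3]: (585.1+182.7)/2 × 3 = 1151.7
  [3→4]: (182.7+123.9)/2 × 1 = 153.3
  [4→10]: (123.9+12.1)/2 × 6 = 408.0
  Sum = 1713.0 µg/L·h
IV tail: 12.1/0.388 = 31.186; AUC_iv,0→∞ = 1713.0 + 31.186 = 1744.186 µg/L·h
Trapezoidal AUC_0→8 (oral solution):
  [0→1.5]: (0.0+92.5)/2 × 1.5 = 69.375
  [1.5→3.5]: (92.5+46.5)/2 × 2 = 139.0
  [3.5→6.5]: (46.5+14.6)/2 × 3 = 91.65
  [6.5→7]: (14.6+12.0)/2 × 0.5 = 6.65
  [7→8]: (12.0+8.1)/2 × 1 = 10.05
  Sum = 316.725 µg/L·h
oral solution tail: 8.1/0.388 = 20.876; AUC_ev,0→∞ = 316.725 + 20.876 = 337.601 µg/L·h
F = (AUC_ev/D_ev)/(AUC_iv/D_iv) = (337.601/40)/(1744.186/20) = 8.440025/87.2093 = 0.0968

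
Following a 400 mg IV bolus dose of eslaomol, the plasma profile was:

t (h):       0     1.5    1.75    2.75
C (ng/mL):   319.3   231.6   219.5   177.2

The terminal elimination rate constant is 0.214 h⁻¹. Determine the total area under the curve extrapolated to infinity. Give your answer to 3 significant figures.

AUC = 1500 ng/mL·h

Trapezoidal AUC_0→2.75:
  [0→1.5]: (319.3+231.6)/2 × 1.5 = 413.175
  [1.5→1.75]: (231.6+219.5)/2 × 0.25 = 56.3875
  [1.75→2.75]: (219.5+177.2)/2 × 1 = 198.35
  Sum = 667.9125 ng/mL·h
Extrapolated tail: C_last / k_e = 177.2 / 0.214 = 828.037
AUC_0→∞ = 667.9125 + 828.037 = 1495.9495 ng/mL·h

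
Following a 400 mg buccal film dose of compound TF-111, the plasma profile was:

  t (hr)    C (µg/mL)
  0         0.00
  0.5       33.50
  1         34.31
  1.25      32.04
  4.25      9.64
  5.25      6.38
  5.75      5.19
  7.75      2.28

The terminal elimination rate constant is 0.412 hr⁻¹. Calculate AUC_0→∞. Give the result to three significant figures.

AUC = 120 µg/mL·hr

Trapezoidal AUC_0→7.75:
  [0→0.5]: (0.00+33.50)/2 × 0.5 = 8.375
  [0.5→1]: (33.50+34.31)/2 × 0.5 = 16.9525
  [1→1.25]: (34.31+32.04)/2 × 0.25 = 8.29375
  [1.25→4.25]: (32.04+9.64)/2 × 3 = 62.52
  [4.25→5.25]: (9.64+6.38)/2 × 1 = 8.01
  [5.25→5.75]: (6.38+5.19)/2 × 0.5 = 2.8925
  [5.75→7.75]: (5.19+2.28)/2 × 2 = 7.47
  Sum = 114.51375 µg/mL·hr
Extrapolated tail: C_last / k_e = 2.28 / 0.412 = 5.534
AUC_0→∞ = 114.51375 + 5.534 = 120.04775 µg/mL·hr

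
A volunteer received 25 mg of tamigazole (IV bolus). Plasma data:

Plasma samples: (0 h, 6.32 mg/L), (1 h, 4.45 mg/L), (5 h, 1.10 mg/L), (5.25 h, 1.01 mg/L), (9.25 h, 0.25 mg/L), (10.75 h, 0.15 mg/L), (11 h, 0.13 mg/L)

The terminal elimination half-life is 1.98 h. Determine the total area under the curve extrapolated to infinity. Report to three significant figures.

AUC = 20.0 mg/L·h

Trapezoidal AUC_0→11:
  [0→1]: (6.32+4.45)/2 × 1 = 5.385
  [1→5]: (4.45+1.10)/2 × 4 = 11.1
  [5→5.25]: (1.10+1.01)/2 × 0.25 = 0.26375
  [5.25→9.25]: (1.01+0.25)/2 × 4 = 2.52
  [9.25→10.75]: (0.25+0.15)/2 × 1.5 = 0.3
  [10.75→11]: (0.15+0.13)/2 × 0.25 = 0.035
  Sum = 19.60375 mg/L·h
k_e = ln2 / t½ = 0.693147 / 1.98 = 0.3501 h^-1
Extrapolated tail: C_last / k_e = 0.13 / 0.3501 = 0.371
AUC_0→∞ = 19.60375 + 0.371 = 19.97475 mg/L·h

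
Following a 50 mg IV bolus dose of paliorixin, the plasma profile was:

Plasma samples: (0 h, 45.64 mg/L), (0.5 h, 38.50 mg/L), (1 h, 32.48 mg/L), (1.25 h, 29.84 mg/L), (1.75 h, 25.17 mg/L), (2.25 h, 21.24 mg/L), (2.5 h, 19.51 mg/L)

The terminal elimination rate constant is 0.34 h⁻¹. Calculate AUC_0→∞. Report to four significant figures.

Trapezoidal AUC_0→2.5:
  [0→0.5]: (45.64+38.50)/2 × 0.5 = 21.035
  [0.5→1]: (38.50+32.48)/2 × 0.5 = 17.745
  [1→1.25]: (32.48+29.84)/2 × 0.25 = 7.79
  [1.25→1.75]: (29.84+25.17)/2 × 0.5 = 13.7525
  [1.75→2.25]: (25.17+21.24)/2 × 0.5 = 11.6025
  [2.25→2.5]: (21.24+19.51)/2 × 0.25 = 5.09375
  Sum = 77.01875 mg/L·h
Extrapolated tail: C_last / k_e = 19.51 / 0.34 = 57.382
AUC_0→∞ = 77.01875 + 57.382 = 134.40075 mg/L·h

AUC = 134.4 mg/L·h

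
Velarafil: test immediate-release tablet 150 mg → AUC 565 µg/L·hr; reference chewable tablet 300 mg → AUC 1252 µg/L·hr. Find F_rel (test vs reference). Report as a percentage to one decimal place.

F_rel = (AUC_test/D_test) / (AUC_ref/D_ref)
      = (565/150) / (1252/300)
      = 3.76667 / 4.17333 = 0.9026 = 90.26%

F_rel = 90.3%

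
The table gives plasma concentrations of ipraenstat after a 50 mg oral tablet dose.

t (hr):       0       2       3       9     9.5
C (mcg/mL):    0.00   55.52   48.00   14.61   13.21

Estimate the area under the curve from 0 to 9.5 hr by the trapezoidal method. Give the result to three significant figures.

AUC = 302 mcg/mL·hr

Trapezoidal AUC_0→9.5:
  [0→2]: (0.00+55.52)/2 × 2 = 55.52
  [2→3]: (55.52+48.00)/2 × 1 = 51.76
  [3→9]: (48.00+14.61)/2 × 6 = 187.83
  [9→9.5]: (14.61+13.21)/2 × 0.5 = 6.955
  Sum = 302.065 mcg/mL·hr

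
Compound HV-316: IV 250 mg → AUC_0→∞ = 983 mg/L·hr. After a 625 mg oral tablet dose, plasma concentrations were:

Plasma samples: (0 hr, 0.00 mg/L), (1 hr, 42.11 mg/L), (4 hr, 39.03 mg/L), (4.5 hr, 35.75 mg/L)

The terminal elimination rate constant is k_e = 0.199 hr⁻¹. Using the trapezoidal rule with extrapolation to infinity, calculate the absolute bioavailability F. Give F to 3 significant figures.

F = 0.139

Trapezoidal AUC_0→4.5 (oral tablet):
  [0→1]: (0.00+42.11)/2 × 1 = 21.055
  [1→4]: (42.11+39.03)/2 × 3 = 121.71
  [4→4.5]: (39.03+35.75)/2 × 0.5 = 18.695
  Sum = 161.46 mg/L·hr
Tail: C_last/k_e = 35.75/0.199 = 179.648
AUC_0→∞ (oral tablet) = 161.46 + 179.648 = 341.108 mg/L·hr
F = (AUC_ev/D_ev)/(AUC_iv/D_iv) = (341.108/625)/(983/250) = 0.5457728/3.932 = 0.1388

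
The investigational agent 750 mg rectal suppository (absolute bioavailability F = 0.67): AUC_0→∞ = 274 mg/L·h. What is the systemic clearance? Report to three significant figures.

CL = 1.83 L/h

CL = F × Dose / AUC_0→∞
   = 0.67 × 750 / 274 = 1.83394 L/h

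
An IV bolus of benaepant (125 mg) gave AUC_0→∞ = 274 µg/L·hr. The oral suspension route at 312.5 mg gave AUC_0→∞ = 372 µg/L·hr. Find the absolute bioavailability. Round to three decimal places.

F = 0.543

F = (AUC_ev / D_ev) / (AUC_iv / D_iv)
  = (372/312.5) / (274/125)
  = 1.1904 / 2.192 = 0.5431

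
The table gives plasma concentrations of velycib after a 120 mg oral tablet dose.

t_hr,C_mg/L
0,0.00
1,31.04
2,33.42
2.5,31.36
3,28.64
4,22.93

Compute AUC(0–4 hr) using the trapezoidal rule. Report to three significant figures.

Trapezoidal AUC_0→4:
  [0→1]: (0.00+31.04)/2 × 1 = 15.52
  [1→2]: (31.04+33.42)/2 × 1 = 32.23
  [2→2.5]: (33.42+31.36)/2 × 0.5 = 16.195
  [2.5→3]: (31.36+28.64)/2 × 0.5 = 15.0
  [3→4]: (28.64+22.93)/2 × 1 = 25.785
  Sum = 104.73 mg/L·hr

AUC = 105 mg/L·hr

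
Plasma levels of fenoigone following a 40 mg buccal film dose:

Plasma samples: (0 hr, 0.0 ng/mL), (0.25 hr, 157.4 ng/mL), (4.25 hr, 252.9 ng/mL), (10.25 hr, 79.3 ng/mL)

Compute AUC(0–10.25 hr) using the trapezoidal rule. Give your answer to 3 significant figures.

Trapezoidal AUC_0→10.25:
  [0→0.25]: (0.0+157.4)/2 × 0.25 = 19.675
  [0.25→4.25]: (157.4+252.9)/2 × 4 = 820.6
  [4.25→10.25]: (252.9+79.3)/2 × 6 = 996.6
  Sum = 1836.875 ng/mL·hr

AUC = 1840 ng/mL·hr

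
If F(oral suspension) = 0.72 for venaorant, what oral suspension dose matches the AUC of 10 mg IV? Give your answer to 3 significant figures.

For equal systemic exposure: F × D_ev = D_iv
D_ev = D_iv / F = 10 / 0.72 = 13.8889 mg

D_oral = 13.9 mg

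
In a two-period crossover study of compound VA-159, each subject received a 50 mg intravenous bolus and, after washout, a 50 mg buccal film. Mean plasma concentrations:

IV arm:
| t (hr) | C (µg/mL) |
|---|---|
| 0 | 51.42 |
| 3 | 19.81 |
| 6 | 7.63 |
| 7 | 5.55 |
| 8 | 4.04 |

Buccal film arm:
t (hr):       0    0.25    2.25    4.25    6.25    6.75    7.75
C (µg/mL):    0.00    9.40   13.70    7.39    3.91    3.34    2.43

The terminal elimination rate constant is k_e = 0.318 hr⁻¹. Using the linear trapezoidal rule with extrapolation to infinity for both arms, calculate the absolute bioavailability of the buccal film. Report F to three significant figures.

Trapezoidal AUC_0→8 (IV):
  [0→3]: (51.42+19.81)/2 × 3 = 106.845
  [3→6]: (19.81+7.63)/2 × 3 = 41.16
  [6→7]: (7.63+5.55)/2 × 1 = 6.59
  [7→8]: (5.55+4.04)/2 × 1 = 4.795
  Sum = 159.39 µg/mL·hr
IV tail: 4.04/0.318 = 12.704; AUC_iv,0→∞ = 159.39 + 12.704 = 172.094 µg/mL·hr
Trapezoidal AUC_0→7.75 (buccal film):
  [0→0.25]: (0.00+9.40)/2 × 0.25 = 1.175
  [0.25→2.25]: (9.40+13.70)/2 × 2 = 23.1
  [2.25→4.25]: (13.70+7.39)/2 × 2 = 21.09
  [4.25→6.25]: (7.39+3.91)/2 × 2 = 11.3
  [6.25→6.75]: (3.91+3.34)/2 × 0.5 = 1.8125
  [6.75→7.75]: (3.34+2.43)/2 × 1 = 2.885
  Sum = 61.3625 µg/mL·hr
buccal film tail: 2.43/0.318 = 7.642; AUC_ev,0→∞ = 61.3625 + 7.642 = 69.0045 µg/mL·hr
F = (AUC_ev/D_ev)/(AUC_iv/D_iv) = (69.0045/50)/(172.094/50) = 1.38009/3.44188 = 0.4010

F = 0.401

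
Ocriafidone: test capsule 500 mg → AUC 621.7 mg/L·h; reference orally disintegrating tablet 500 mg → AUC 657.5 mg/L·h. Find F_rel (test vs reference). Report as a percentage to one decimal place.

F_rel = (AUC_test/D_test) / (AUC_ref/D_ref)
      = (621.7/500) / (657.5/500)
      = 1.2434 / 1.315 = 0.9456 = 94.56%

F_rel = 94.6%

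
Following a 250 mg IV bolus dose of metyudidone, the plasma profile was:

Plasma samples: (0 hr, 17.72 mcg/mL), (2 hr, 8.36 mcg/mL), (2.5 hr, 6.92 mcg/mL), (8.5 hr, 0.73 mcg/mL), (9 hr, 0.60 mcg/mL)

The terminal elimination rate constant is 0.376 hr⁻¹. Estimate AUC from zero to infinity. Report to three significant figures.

Trapezoidal AUC_0→9:
  [0→2]: (17.72+8.36)/2 × 2 = 26.08
  [2→2.5]: (8.36+6.92)/2 × 0.5 = 3.82
  [2.5→8.5]: (6.92+0.73)/2 × 6 = 22.95
  [8.5→9]: (0.73+0.60)/2 × 0.5 = 0.3325
  Sum = 53.1825 mcg/mL·hr
Extrapolated tail: C_last / k_e = 0.60 / 0.376 = 1.596
AUC_0→∞ = 53.1825 + 1.596 = 54.7785 mcg/mL·hr

AUC = 54.8 mcg/mL·hr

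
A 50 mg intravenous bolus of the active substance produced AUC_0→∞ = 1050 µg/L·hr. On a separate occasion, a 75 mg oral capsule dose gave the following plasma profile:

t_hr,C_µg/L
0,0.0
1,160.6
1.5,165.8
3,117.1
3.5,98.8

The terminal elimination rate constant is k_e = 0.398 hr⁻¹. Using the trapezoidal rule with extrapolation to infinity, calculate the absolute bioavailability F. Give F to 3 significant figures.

Trapezoidal AUC_0→3.5 (oral capsule):
  [0→1]: (0.0+160.6)/2 × 1 = 80.3
  [1→1.5]: (160.6+165.8)/2 × 0.5 = 81.6
  [1.5→3]: (165.8+117.1)/2 × 1.5 = 212.175
  [3→3.5]: (117.1+98.8)/2 × 0.5 = 53.975
  Sum = 428.05 µg/L·hr
Tail: C_last/k_e = 98.8/0.398 = 248.241
AUC_0→∞ (oral capsule) = 428.05 + 248.241 = 676.291 µg/L·hr
F = (AUC_ev/D_ev)/(AUC_iv/D_iv) = (676.291/75)/(1050/50) = 9.01721/21 = 0.4294

F = 0.429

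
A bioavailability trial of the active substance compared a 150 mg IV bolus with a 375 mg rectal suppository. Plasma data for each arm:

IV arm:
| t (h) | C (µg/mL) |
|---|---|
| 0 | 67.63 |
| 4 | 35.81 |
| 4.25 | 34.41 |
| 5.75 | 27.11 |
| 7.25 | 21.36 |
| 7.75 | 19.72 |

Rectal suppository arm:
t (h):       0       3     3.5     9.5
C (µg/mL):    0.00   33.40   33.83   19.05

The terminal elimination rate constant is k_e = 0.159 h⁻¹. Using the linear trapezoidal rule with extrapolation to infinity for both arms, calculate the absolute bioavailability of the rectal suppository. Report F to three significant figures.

F = 0.319

Trapezoidal AUC_0→7.75 (IV):
  [0→4]: (67.63+35.81)/2 × 4 = 206.88
  [4→4.25]: (35.81+34.41)/2 × 0.25 = 8.7775
  [4.25→5.75]: (34.41+27.11)/2 × 1.5 = 46.14
  [5.75→7.25]: (27.11+21.36)/2 × 1.5 = 36.3525
  [7.25→7.75]: (21.36+19.72)/2 × 0.5 = 10.27
  Sum = 308.42 µg/mL·h
IV tail: 19.72/0.159 = 124.025; AUC_iv,0→∞ = 308.42 + 124.025 = 432.445 µg/mL·h
Trapezoidal AUC_0→9.5 (rectal suppository):
  [0→3]: (0.00+33.40)/2 × 3 = 50.1
  [3→3.5]: (33.40+33.83)/2 × 0.5 = 16.8075
  [3.5→9.5]: (33.83+19.05)/2 × 6 = 158.64
  Sum = 225.5475 µg/mL·h
rectal suppository tail: 19.05/0.159 = 119.811; AUC_ev,0→∞ = 225.5475 + 119.811 = 345.3585 µg/mL·h
F = (AUC_ev/D_ev)/(AUC_iv/D_iv) = (345.3585/375)/(432.445/150) = 0.920956/2.88297 = 0.3194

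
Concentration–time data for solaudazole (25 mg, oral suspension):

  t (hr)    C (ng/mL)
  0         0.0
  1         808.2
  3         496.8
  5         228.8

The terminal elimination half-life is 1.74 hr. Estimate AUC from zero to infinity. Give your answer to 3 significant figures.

AUC = 3010 ng/mL·hr

Trapezoidal AUC_0→5:
  [0→1]: (0.0+808.2)/2 × 1 = 404.1
  [1→3]: (808.2+496.8)/2 × 2 = 1305.0
  [3→5]: (496.8+228.8)/2 × 2 = 725.6
  Sum = 2434.7 ng/mL·hr
k_e = ln2 / t½ = 0.693147 / 1.74 = 0.3984 hr^-1
Extrapolated tail: C_last / k_e = 228.8 / 0.3984 = 574.297
AUC_0→∞ = 2434.7 + 574.297 = 3008.997 ng/mL·hr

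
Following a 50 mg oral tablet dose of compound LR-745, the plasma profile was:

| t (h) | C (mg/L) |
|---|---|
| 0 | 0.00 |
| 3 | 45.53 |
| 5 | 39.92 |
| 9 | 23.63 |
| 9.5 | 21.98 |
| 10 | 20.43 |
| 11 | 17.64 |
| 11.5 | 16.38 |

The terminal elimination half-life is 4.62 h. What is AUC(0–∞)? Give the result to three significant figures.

AUC = 440 mg/L·h

Trapezoidal AUC_0→11.5:
  [0→3]: (0.00+45.53)/2 × 3 = 68.295
  [3→5]: (45.53+39.92)/2 × 2 = 85.45
  [5→9]: (39.92+23.63)/2 × 4 = 127.1
  [9→9.5]: (23.63+21.98)/2 × 0.5 = 11.4025
  [9.5→10]: (21.98+20.43)/2 × 0.5 = 10.6025
  [10→11]: (20.43+17.64)/2 × 1 = 19.035
  [11→11.5]: (17.64+16.38)/2 × 0.5 = 8.505
  Sum = 330.39 mg/L·h
k_e = ln2 / t½ = 0.693147 / 4.62 = 0.1500 h^-1
Extrapolated tail: C_last / k_e = 16.38 / 0.15 = 109.200
AUC_0→∞ = 330.39 + 109.200 = 439.59 mg/L·h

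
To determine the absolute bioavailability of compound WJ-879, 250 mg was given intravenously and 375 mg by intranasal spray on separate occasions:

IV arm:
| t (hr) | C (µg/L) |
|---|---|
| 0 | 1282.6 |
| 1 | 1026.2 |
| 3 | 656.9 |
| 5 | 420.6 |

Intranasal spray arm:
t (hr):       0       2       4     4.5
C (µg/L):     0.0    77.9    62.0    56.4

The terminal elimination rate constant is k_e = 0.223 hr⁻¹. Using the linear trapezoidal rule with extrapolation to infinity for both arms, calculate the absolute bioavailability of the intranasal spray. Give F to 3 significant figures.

Trapezoidal AUC_0→5 (IV):
  [0→1]: (1282.6+1026.2)/2 × 1 = 1154.4
  [1→3]: (1026.2+656.9)/2 × 2 = 1683.1
  [3→5]: (656.9+420.6)/2 × 2 = 1077.5
  Sum = 3915.0 µg/L·hr
IV tail: 420.6/0.223 = 1886.099; AUC_iv,0→∞ = 3915.0 + 1886.099 = 5801.099 µg/L·hr
Trapezoidal AUC_0→4.5 (intranasal spray):
  [0→2]: (0.0+77.9)/2 × 2 = 77.9
  [2→4]: (77.9+62.0)/2 × 2 = 139.9
  [4→4.5]: (62.0+56.4)/2 × 0.5 = 29.6
  Sum = 247.4 µg/L·hr
intranasal spray tail: 56.4/0.223 = 252.915; AUC_ev,0→∞ = 247.4 + 252.915 = 500.315 µg/L·hr
F = (AUC_ev/D_ev)/(AUC_iv/D_iv) = (500.315/375)/(5801.099/250) = 1.33417/23.204396 = 0.0575

F = 0.0575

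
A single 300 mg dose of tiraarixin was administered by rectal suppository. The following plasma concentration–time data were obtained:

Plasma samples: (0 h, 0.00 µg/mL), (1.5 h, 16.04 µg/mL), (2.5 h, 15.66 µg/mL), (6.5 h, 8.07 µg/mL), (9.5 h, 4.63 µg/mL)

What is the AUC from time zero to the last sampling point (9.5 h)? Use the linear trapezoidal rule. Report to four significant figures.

AUC = 94.39 µg/mL·h

Trapezoidal AUC_0→9.5:
  [0→1.5]: (0.00+16.04)/2 × 1.5 = 12.03
  [1.5→2.5]: (16.04+15.66)/2 × 1 = 15.85
  [2.5→6.5]: (15.66+8.07)/2 × 4 = 47.46
  [6.5→9.5]: (8.07+4.63)/2 × 3 = 19.05
  Sum = 94.39 µg/mL·h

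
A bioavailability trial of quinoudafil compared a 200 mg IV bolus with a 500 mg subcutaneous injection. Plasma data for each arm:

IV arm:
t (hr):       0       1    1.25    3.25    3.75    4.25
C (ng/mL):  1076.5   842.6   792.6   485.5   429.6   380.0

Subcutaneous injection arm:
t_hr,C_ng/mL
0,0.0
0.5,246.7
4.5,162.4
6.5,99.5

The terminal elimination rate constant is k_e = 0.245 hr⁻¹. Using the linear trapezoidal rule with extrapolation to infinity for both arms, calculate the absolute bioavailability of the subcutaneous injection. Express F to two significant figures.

F = 0.14

Trapezoidal AUC_0→4.25 (IV):
  [0→1]: (1076.5+842.6)/2 × 1 = 959.55
  [1→1.25]: (842.6+792.6)/2 × 0.25 = 204.4
  [1.25→3.25]: (792.6+485.5)/2 × 2 = 1278.1
  [3.25→3.75]: (485.5+429.6)/2 × 0.5 = 228.775
  [3.75→4.25]: (429.6+380.0)/2 × 0.5 = 202.4
  Sum = 2873.225 ng/mL·hr
IV tail: 380.0/0.245 = 1551.020; AUC_iv,0→∞ = 2873.225 + 1551.020 = 4424.245 ng/mL·hr
Trapezoidal AUC_0→6.5 (subcutaneous injection):
  [0→0.5]: (0.0+246.7)/2 × 0.5 = 61.675
  [0.5→4.5]: (246.7+162.4)/2 × 4 = 818.2
  [4.5→6.5]: (162.4+99.5)/2 × 2 = 261.9
  Sum = 1141.775 ng/mL·hr
subcutaneous injection tail: 99.5/0.245 = 406.122; AUC_ev,0→∞ = 1141.775 + 406.122 = 1547.897 ng/mL·hr
F = (AUC_ev/D_ev)/(AUC_iv/D_iv) = (1547.897/500)/(4424.245/200) = 3.095794/22.121225 = 0.1399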